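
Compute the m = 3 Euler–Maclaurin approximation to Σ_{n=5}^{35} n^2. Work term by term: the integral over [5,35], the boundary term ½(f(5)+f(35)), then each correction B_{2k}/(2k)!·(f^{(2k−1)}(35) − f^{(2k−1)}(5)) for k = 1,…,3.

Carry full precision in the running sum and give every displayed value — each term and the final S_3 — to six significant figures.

The integral term ∫_5^35 x^2 dx = 14250.0.
Boundary: ½(f(5) + f(35)) = ½(25.0000 + 1225.00) = 625.000.
Integral + boundary = 14875.0.
Correction k=1: B_{2}/2! · (f^{(1)}(35) − f^{(1)}(5)) = 1/12 · (70.0000 − 10.0000) = 5.00000.
After k=1: 14880.0.
Correction k=2: B_{4}/4! · (f^{(3)}(35) − f^{(3)}(5)) = −1/720 · (0.00000 − 0.00000) = 0.00000.
After k=2: 14880.0.
Correction k=3: B_{6}/6! · (f^{(5)}(35) − f^{(5)}(5)) = 1/30240 · (0.00000 − 0.00000) = 0.00000.

S_3 ≈ 14880.0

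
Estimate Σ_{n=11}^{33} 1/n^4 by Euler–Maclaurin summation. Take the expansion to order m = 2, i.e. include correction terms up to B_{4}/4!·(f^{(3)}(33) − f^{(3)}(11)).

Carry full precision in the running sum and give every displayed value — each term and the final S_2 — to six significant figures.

Integral: ∫_11^33 1/x^4 dx = 0.000241163.
½[f(11) + f(33)] = ½[6.83013e-05 + 8.43226e-07] = 3.45723e-05.
Integral + boundary = 0.000275735.
Correction k=1: B_{2}/2! · (f^{(1)}(33) − f^{(1)}(11)) = 1/12 · (-1.02209e-07 − (-2.48369e-05)) = 2.06122e-06.
Partial sum through k=1: 0.000277796.
Correction k=2: B_{4}/4! · (f^{(3)}(33) − f^{(3)}(11)) = −1/720 · (-2.81568e-09 − (-6.15790e-06)) = -8.54872e-09.

S_2 ≈ 0.000277788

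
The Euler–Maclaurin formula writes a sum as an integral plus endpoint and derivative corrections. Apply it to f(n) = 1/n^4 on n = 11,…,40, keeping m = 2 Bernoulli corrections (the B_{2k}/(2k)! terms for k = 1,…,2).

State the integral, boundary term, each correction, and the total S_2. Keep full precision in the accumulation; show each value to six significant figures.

Integral: ∫_11^40 1/x^4 dx = 0.000245230.
Boundary: ½(f(11) + f(40)) = ½(6.83013e-05 + 3.90625e-07) = 3.43460e-05.
Integral + boundary = 0.000279576.
Correction k=1: B_{2}/2! · (f^{(1)}(40) − f^{(1)}(11)) = 1/12 · (-3.90625e-08 − (-2.48369e-05)) = 2.06648e-06.
Running total after k=1: 0.000281642.
Correction k=2: B_{4}/4! · (f^{(3)}(40) − f^{(3)}(11)) = −1/720 · (-7.32422e-10 − (-6.15790e-06)) = -8.55162e-09.

S_2 ≈ 0.000281634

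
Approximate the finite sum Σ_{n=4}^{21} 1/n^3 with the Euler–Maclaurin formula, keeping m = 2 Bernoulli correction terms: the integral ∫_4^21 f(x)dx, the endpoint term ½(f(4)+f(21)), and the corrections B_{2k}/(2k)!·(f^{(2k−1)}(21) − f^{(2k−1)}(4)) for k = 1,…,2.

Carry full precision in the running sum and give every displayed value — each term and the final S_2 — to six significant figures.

∫_4^21 1/x^3 dx evaluates to 0.0301162.
Endpoint term: (f(4) + f(21))/2 = (0.0156250 + 0.000107980)/2 = 0.00786649.
Running total after boundary: 0.0379827.
k=1: B_{2}/(2)! × [f^{(1)}(21) − f^{(1)}(4)] = 1/12 × (-1.54257e-05 − (-0.0117188)) = 0.000975277.
After k=1: 0.0389580.
k=2: B_{4}/(4)! × [f^{(3)}(21) − f^{(3)}(4)] = −1/720 × (-6.99577e-07 − (-0.0146484)) = -2.03441e-05.

S_2 ≈ 0.0389376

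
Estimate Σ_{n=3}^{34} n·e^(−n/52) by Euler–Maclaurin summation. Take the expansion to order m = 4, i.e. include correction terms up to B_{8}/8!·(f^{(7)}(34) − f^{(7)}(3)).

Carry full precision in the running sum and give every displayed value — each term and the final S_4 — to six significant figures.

S_4 ≈ 384.240

∫_3^34 x·e^(−x/52) dx evaluates to 374.043.
½[f(3) + f(34)] = ½[2.83182 + 17.6814] = 10.2566.
Running total after boundary: 384.299.
k=1: B_{2}/(2)! × [f^{(1)}(34) − f^{(1)}(3)] = 1/12 × (0.180014 − 0.889482) = -0.0591223.
After k=1: 384.240.
k=2: B_{4}/(4)! × [f^{(3)}(34) − f^{(3)}(3)] = −1/720 × (0.000451220 − 0.00102713) = 7.99877e-07.
After k=2: 384.240.
k=3: B_{6}/(6)! × [f^{(5)}(34) − f^{(5)}(3)] = 1/30240 × (3.09122e-07 − 6.38059e-07) = -1.08776e-11.
After k=3: 384.240.
k=4: B_{8}/(8)! × [f^{(7)}(34) − f^{(7)}(3)] = −1/1209600 × (1.66928e-10 − 3.31458e-10) = 1.36020e-16.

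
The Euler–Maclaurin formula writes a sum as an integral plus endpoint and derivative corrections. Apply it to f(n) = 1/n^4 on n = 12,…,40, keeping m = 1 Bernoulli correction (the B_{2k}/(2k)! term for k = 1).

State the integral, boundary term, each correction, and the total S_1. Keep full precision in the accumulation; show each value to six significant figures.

S_1 ≈ 0.000213337

Integral: ∫_12^40 1/x^4 dx = 0.000187693.
Boundary: ½(f(12) + f(40)) = ½(4.82253e-05 + 3.90625e-07) = 2.43080e-05.
So far: 0.000212001.
Order-1 term: 1/12 · (-3.90625e-08 − (-1.60751e-05)) = 1.33634e-06.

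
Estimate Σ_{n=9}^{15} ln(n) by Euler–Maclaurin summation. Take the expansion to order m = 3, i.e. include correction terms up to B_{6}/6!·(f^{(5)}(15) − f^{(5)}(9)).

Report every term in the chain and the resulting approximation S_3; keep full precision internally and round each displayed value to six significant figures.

S_3 ≈ 17.2947

Integral: ∫_9^15 ln(x) dx = 14.8457.
Endpoint term: (f(9) + f(15))/2 = (2.19722 + 2.70805)/2 = 2.45264.
Running total after boundary: 17.2984.
Order-1 term: 1/12 · (0.0666667 − 0.111111) = -0.00370370.
After k=1: 17.2947.
Order-2 term: −1/720 · (0.000592593 − 0.00274348) = 2.98735e-06.
After k=2: 17.2947.
Order-3 term: 1/30240 · (3.16049e-05 − 0.000406442) = -1.23954e-08.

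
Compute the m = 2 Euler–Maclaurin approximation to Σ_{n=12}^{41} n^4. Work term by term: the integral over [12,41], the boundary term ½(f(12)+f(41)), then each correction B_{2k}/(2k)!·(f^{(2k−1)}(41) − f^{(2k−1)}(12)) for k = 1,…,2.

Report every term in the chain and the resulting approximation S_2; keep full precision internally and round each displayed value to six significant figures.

S_2 ≈ 2.45671e+07

∫_12^41 x^4 dx evaluates to 2.31215e+07.
½[f(12) + f(41)] = ½[20736.0 + 2.82576e+06] = 1.42325e+06.
So far: 2.45447e+07.
Order-1 term: 1/12 · (275684 − 6912.00) = 22397.7.
After k=1: 2.45671e+07.
Order-2 term: −1/720 · (984.000 − 288.000) = -0.966667.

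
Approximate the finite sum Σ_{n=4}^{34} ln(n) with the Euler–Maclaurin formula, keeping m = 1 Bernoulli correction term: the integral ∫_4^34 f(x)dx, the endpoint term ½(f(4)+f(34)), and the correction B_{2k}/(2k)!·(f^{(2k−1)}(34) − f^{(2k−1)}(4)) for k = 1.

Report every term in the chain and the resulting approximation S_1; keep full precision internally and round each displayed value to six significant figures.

∫_4^34 ln(x) dx evaluates to 84.3511.
Boundary: ½(f(4) + f(34)) = ½(1.38629 + 3.52636) = 2.45633.
Running total after boundary: 86.8074.
Correction k=1: B_{2}/2! · (f^{(1)}(34) − f^{(1)}(4)) = 1/12 · (0.0294118 − 0.250000) = -0.0183824.

S_1 ≈ 86.7890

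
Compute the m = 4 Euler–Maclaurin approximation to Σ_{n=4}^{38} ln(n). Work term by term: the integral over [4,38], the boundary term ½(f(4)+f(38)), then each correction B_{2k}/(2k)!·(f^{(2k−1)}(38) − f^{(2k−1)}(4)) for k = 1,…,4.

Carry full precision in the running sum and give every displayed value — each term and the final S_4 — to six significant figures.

S_4 ≈ 101.176

Integral: ∫_4^38 ln(x) dx = 98.6831.
Boundary: ½(f(4) + f(38)) = ½(1.38629 + 3.63759) = 2.51194.
Integral + boundary = 101.195.
k=1: B_{2}/(2)! × [f^{(1)}(38) − f^{(1)}(4)] = 1/12 × (0.0263158 − 0.250000) = -0.0186404.
Partial sum through k=1: 101.176.
k=2: B_{4}/(4)! × [f^{(3)}(38) − f^{(3)}(4)] = −1/720 × (3.64485e-05 − 0.0312500) = 4.33522e-05.
Partial sum through k=2: 101.176.
k=3: B_{6}/(6)! × [f^{(5)}(38) − f^{(5)}(4)] = 1/30240 × (3.02896e-07 − 0.0234375) = -7.75040e-07.
Partial sum through k=3: 101.176.
k=4: B_{8}/(8)! × [f^{(7)}(38) − f^{(7)}(4)] = −1/1209600 × (6.29285e-09 − 0.0439453) = 3.63304e-08.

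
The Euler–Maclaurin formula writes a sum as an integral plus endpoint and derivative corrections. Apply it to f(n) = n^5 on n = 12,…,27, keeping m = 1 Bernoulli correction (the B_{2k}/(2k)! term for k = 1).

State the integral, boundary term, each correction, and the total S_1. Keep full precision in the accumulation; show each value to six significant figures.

S_1 ≈ 7.15841e+07

∫_12^27 x^5 dx evaluates to 6.40724e+07.
Endpoint term: (f(12) + f(27))/2 = (248832 + 1.43489e+07)/2 = 7.29887e+06.
So far: 7.13713e+07.
Correction k=1: B_{2}/2! · (f^{(1)}(27) − f^{(1)}(12)) = 1/12 · (2.65720e+06 − 103680) = 212794.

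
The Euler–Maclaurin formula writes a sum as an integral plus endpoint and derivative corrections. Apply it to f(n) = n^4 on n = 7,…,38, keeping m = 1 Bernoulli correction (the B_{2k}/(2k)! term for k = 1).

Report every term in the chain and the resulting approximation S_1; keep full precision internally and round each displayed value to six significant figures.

S_1 ≈ 1.69056e+07

The integral term ∫_7^38 x^4 dx = 1.58437e+07.
½[f(7) + f(38)] = ½[2401.00 + 2.08514e+06] = 1.04377e+06.
Integral + boundary = 1.68874e+07.
Correction k=1: B_{2}/2! · (f^{(1)}(38) − f^{(1)}(7)) = 1/12 · (219488 − 1372.00) = 18176.3.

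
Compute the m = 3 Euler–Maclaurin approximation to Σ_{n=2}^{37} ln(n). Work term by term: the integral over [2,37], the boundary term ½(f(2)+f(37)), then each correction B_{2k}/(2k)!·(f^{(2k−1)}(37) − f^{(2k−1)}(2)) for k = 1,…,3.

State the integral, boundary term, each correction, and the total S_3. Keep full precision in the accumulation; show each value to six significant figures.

Integral: ∫_2^37 ln(x) dx = 97.2177.
Endpoint term: (f(2) + f(37))/2 = (0.693147 + 3.61092)/2 = 2.15203.
So far: 99.3697.
Correction k=1: B_{2}/2! · (f^{(1)}(37) − f^{(1)}(2)) = 1/12 · (0.0270270 − 0.500000) = -0.0394144.
Running total after k=1: 99.3303.
Correction k=2: B_{4}/4! · (f^{(3)}(37) − f^{(3)}(2)) = −1/720 · (3.94843e-05 − 0.250000) = 0.000347167.
Running total after k=2: 99.3306.
Correction k=3: B_{6}/6! · (f^{(5)}(37) − f^{(5)}(2)) = 1/30240 · (3.46101e-07 − 0.750000) = -2.48016e-05.

S_3 ≈ 99.3306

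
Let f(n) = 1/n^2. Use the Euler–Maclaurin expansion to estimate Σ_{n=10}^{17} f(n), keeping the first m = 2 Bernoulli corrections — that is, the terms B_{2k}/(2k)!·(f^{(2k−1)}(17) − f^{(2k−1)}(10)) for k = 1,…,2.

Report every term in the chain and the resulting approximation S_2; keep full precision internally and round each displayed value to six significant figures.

S_2 ≈ 0.0480390

∫_10^17 1/x^2 dx evaluates to 0.0411765.
Boundary: ½(f(10) + f(17)) = ½(0.0100000 + 0.00346021) = 0.00673010.
Running total after boundary: 0.0479066.
Order-1 term: 1/12 · (-0.000407083 − (-0.00200000)) = 0.000132743.
Partial sum through k=1: 0.0480393.
Order-2 term: −1/720 · (-1.69031e-05 − (-0.000240000)) = -3.09857e-07.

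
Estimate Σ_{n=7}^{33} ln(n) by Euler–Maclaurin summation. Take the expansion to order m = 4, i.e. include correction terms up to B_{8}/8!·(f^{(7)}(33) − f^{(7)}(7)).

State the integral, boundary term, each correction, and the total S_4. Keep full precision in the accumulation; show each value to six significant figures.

S_4 ≈ 78.4752

∫_7^33 ln(x) dx evaluates to 75.7634.
Boundary: ½(f(7) + f(33)) = ½(1.94591 + 3.49651) = 2.72121.
Integral + boundary = 78.4846.
k=1: B_{2}/(2)! × [f^{(1)}(33) − f^{(1)}(7)] = 1/12 × (0.0303030 − 0.142857) = -0.00937951.
Running total after k=1: 78.4752.
k=2: B_{4}/(4)! × [f^{(3)}(33) − f^{(3)}(7)] = −1/720 × (5.56529e-05 − 0.00583090) = 8.02118e-06.
Running total after k=2: 78.4752.
k=3: B_{6}/(6)! × [f^{(5)}(33) − f^{(5)}(7)] = 1/30240 × (6.13256e-07 − 0.00142798) = -4.72012e-08.
Running total after k=3: 78.4752.
k=4: B_{8}/(8)! × [f^{(7)}(33) − f^{(7)}(7)] = −1/1209600 × (1.68941e-08 − 0.000874271) = 7.22763e-10.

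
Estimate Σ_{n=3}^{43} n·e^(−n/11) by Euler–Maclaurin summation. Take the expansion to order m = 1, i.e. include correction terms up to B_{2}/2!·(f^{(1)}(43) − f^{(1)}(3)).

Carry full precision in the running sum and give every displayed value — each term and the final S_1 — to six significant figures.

The integral term ∫_3^43 x·e^(−x/11) dx = 105.325.
Boundary: ½(f(3) + f(43)) = ½(2.28390 + 0.862525) = 1.57321.
Integral + boundary = 106.899.
Correction k=1: B_{2}/2! · (f^{(1)}(43) − f^{(1)}(3)) = 1/12 · (-0.0583527 − 0.553673) = -0.0510021.

S_1 ≈ 106.848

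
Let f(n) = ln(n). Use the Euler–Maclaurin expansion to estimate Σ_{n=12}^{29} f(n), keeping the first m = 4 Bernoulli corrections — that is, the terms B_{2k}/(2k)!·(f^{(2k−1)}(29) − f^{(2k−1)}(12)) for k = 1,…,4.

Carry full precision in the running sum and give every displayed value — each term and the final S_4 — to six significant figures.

∫_12^29 ln(x) dx evaluates to 50.8327.
Boundary: ½(f(12) + f(29)) = ½(2.48491 + 3.36730) = 2.92610.
So far: 53.7588.
k=1: B_{2}/(2)! × [f^{(1)}(29) − f^{(1)}(12)] = 1/12 × (0.0344828 − 0.0833333) = -0.00407088.
After k=1: 53.7547.
k=2: B_{4}/(4)! × [f^{(3)}(29) − f^{(3)}(12)] = −1/720 × (8.20042e-05 − 0.00115741) = 1.49362e-06.
After k=2: 53.7547.
k=3: B_{6}/(6)! × [f^{(5)}(29) − f^{(5)}(12)] = 1/30240 × (1.17010e-06 − 9.64506e-05) = -3.15081e-09.
After k=3: 53.7547.
k=4: B_{8}/(8)! × [f^{(7)}(29) − f^{(7)}(12)] = −1/1209600 × (4.17394e-08 − 2.00939e-05) = 1.65775e-11.

S_4 ≈ 53.7547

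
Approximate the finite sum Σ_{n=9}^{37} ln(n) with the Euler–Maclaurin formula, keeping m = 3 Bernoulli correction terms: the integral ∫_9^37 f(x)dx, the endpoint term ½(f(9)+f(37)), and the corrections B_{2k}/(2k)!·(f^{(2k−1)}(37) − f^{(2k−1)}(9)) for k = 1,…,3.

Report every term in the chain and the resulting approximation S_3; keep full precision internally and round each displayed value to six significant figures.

S_3 ≈ 88.7260

∫_9^37 ln(x) dx evaluates to 85.8289.
Boundary: ½(f(9) + f(37)) = ½(2.19722 + 3.61092) = 2.90407.
Integral + boundary = 88.7330.
Order-1 term: 1/12 · (0.0270270 − 0.111111) = -0.00700701.
Running total after k=1: 88.7260.
Order-2 term: −1/720 · (3.94843e-05 − 0.00274348) = 3.75556e-06.
Running total after k=2: 88.7260.
Order-3 term: 1/30240 · (3.46101e-07 − 0.000406442) = -1.34291e-08.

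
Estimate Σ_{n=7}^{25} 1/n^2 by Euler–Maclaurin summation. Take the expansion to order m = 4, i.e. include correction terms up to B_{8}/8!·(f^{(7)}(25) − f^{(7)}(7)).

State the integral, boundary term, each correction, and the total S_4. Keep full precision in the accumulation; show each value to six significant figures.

Integral: ∫_7^25 1/x^2 dx = 0.102857.
Boundary: ½(f(7) + f(25)) = ½(0.0204082 + 0.00160000) = 0.0110041.
Running total after boundary: 0.113861.
Correction k=1: B_{2}/2! · (f^{(1)}(25) − f^{(1)}(7)) = 1/12 · (-0.000128000 − (-0.00583090)) = 0.000475242.
Partial sum through k=1: 0.114336.
Correction k=2: B_{4}/4! · (f^{(3)}(25) − f^{(3)}(7)) = −1/720 · (-2.45760e-06 − (-0.00142798)) = -1.97989e-06.
Partial sum through k=2: 0.114334.
Correction k=3: B_{6}/6! · (f^{(5)}(25) − f^{(5)}(7)) = 1/30240 · (-1.17965e-07 − (-0.000874271)) = 2.89072e-08.
Partial sum through k=3: 0.114335.
Correction k=4: B_{8}/8! · (f^{(7)}(25) − f^{(7)}(7)) = −1/1209600 · (-1.05696e-08 − (-0.000999167)) = -8.26022e-10.

S_4 ≈ 0.114335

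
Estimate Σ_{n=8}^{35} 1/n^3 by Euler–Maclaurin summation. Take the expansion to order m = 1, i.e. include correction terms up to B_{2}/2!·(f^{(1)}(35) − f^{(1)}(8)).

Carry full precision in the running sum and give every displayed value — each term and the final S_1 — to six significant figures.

∫_8^35 1/x^3 dx evaluates to 0.00740434.
Endpoint term: (f(8) + f(35))/2 = (0.00195312 + 2.33236e-05)/2 = 0.000988224.
Integral + boundary = 0.00839256.
Order-1 term: 1/12 · (-1.99917e-06 − (-0.000732422)) = 6.08686e-05.

S_1 ≈ 0.00845343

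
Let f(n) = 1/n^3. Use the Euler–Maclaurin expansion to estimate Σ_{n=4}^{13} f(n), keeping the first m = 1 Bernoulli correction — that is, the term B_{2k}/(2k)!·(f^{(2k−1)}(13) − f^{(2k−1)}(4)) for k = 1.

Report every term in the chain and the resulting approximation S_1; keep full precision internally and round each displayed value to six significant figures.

The integral term ∫_4^13 1/x^3 dx = 0.0282914.
½[f(4) + f(13)] = ½[0.0156250 + 0.000455166] = 0.00804008.
Running total after boundary: 0.0363315.
k=1: B_{2}/(2)! × [f^{(1)}(13) − f^{(1)}(4)] = 1/12 × (-0.000105038 − (-0.0117188)) = 0.000967809.

S_1 ≈ 0.0372993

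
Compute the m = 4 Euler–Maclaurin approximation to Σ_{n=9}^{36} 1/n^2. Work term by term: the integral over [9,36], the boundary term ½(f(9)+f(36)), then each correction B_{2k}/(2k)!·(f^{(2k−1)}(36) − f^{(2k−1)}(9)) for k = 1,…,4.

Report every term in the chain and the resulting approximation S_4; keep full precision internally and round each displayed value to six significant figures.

Integral: ∫_9^36 1/x^2 dx = 0.0833333.
½[f(9) + f(36)] = ½[0.0123457 + 0.000771605] = 0.00655864.
Integral + boundary = 0.0898920.
Correction k=1: B_{2}/2! · (f^{(1)}(36) − f^{(1)}(9)) = 1/12 · (-4.28669e-05 − (-0.00274348)) = 0.000225051.
Partial sum through k=1: 0.0901170.
Correction k=2: B_{4}/4! · (f^{(3)}(36) − f^{(3)}(9)) = −1/720 · (-3.96916e-07 − (-0.000406442)) = -5.63952e-07.
Partial sum through k=2: 0.0901165.
Correction k=3: B_{6}/6! · (f^{(5)}(36) − f^{(5)}(9)) = 1/30240 · (-9.18787e-09 − (-0.000150534)) = 4.97768e-09.
Partial sum through k=3: 0.0901165.
Correction k=4: B_{8}/8! · (f^{(7)}(36) − f^{(7)}(9)) = −1/1209600 · (-3.97007e-10 − (-0.000104073)) = -8.60388e-11.

S_4 ≈ 0.0901165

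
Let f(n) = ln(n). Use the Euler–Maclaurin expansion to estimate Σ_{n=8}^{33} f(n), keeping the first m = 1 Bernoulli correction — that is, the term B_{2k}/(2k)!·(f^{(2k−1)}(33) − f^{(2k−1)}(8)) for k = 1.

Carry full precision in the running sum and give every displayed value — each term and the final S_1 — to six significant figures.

Integral: ∫_8^33 ln(x) dx = 73.7492.
Boundary: ½(f(8) + f(33)) = ½(2.07944 + 3.49651) = 2.78797.
So far: 76.5372.
Correction k=1: B_{2}/2! · (f^{(1)}(33) − f^{(1)}(8)) = 1/12 · (0.0303030 − 0.125000) = -0.00789141.

S_1 ≈ 76.5293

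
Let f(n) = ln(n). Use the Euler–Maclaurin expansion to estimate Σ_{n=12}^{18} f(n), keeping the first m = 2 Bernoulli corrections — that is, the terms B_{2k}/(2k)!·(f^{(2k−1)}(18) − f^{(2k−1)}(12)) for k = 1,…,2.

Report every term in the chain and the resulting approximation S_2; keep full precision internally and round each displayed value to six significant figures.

The integral term ∫_12^18 ln(x) dx = 16.2078.
Endpoint term: (f(12) + f(18))/2 = (2.48491 + 2.89037)/2 = 2.68764.
Running total after boundary: 18.8955.
Order-1 term: 1/12 · (0.0555556 − 0.0833333) = -0.00231481.
Running total after k=1: 18.8931.
Order-2 term: −1/720 · (0.000342936 − 0.00115741) = 1.13121e-06.

S_2 ≈ 18.8931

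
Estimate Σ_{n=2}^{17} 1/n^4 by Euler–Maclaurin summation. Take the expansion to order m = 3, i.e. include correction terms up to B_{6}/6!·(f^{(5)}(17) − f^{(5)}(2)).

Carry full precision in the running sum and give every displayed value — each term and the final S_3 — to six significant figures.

S_3 ≈ 0.0824032

Integral: ∫_2^17 1/x^4 dx = 0.0415988.
½[f(2) + f(17)] = ½[0.0625000 + 1.19730e-05] = 0.0312560.
So far: 0.0728548.
k=1: B_{2}/(2)! × [f^{(1)}(17) − f^{(1)}(2)] = 1/12 × (-2.81719e-06 − (-0.125000)) = 0.0104164.
After k=1: 0.0832712.
k=2: B_{4}/(4)! × [f^{(3)}(17) − f^{(3)}(2)] = −1/720 × (-2.92441e-07 − (-0.937500)) = -0.00130208.
After k=2: 0.0819692.
k=3: B_{6}/(6)! × [f^{(5)}(17) − f^{(5)}(2)] = 1/30240 × (-5.66668e-08 − (-13.1250)) = 0.000434028.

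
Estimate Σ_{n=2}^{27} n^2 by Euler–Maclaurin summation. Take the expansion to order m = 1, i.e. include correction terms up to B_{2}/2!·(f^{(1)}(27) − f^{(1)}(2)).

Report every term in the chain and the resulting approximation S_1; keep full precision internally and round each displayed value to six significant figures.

The integral term ∫_2^27 x^2 dx = 6558.33.
Endpoint term: (f(2) + f(27))/2 = (4.00000 + 729.000)/2 = 366.500.
So far: 6924.83.
k=1: B_{2}/(2)! × [f^{(1)}(27) − f^{(1)}(2)] = 1/12 × (54.0000 − 4.00000) = 4.16667.

S_1 ≈ 6929.00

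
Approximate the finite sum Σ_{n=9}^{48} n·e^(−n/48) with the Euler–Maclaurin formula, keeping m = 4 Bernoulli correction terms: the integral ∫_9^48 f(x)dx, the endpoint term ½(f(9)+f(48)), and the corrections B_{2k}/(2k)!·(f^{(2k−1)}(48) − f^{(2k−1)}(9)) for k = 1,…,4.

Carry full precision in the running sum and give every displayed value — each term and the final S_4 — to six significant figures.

S_4 ≈ 585.539

Integral: ∫_9^48 x·e^(−x/48) dx = 573.035.
½[f(9) + f(48)] = ½[7.46126 + 17.6582] = 12.5597.
So far: 585.595.
Correction k=1: B_{2}/2! · (f^{(1)}(48) − f^{(1)}(9)) = 1/12 · (0.00000 − 0.673586) = -0.0561322.
After k=1: 585.539.
Correction k=2: B_{4}/4! · (f^{(3)}(48) − f^{(3)}(9)) = −1/720 · (0.000319340 − 0.00101200) = 9.62026e-07.
After k=2: 585.539.
Correction k=3: B_{6}/6! · (f^{(5)}(48) − f^{(5)}(9)) = 1/30240 · (2.77205e-07 − 7.51581e-07) = -1.56870e-11.
After k=3: 585.539.
Correction k=4: B_{8}/8! · (f^{(7)}(48) − f^{(7)}(9)) = −1/1209600 · (1.80472e-10 − 4.61773e-10) = 2.32558e-16.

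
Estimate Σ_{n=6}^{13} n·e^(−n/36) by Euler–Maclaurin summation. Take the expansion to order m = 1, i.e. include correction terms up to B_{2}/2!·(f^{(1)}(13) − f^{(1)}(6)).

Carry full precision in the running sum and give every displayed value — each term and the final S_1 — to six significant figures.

Integral: ∫_6^13 x·e^(−x/36) dx = 50.5460.
Boundary: ½(f(6) + f(13)) = ½(5.07889 + 9.05972) = 7.06931.
So far: 57.6153.
Correction k=1: B_{2}/2! · (f^{(1)}(13) − f^{(1)}(6)) = 1/12 · (0.445243 − 0.705401) = -0.0216799.

S_1 ≈ 57.5936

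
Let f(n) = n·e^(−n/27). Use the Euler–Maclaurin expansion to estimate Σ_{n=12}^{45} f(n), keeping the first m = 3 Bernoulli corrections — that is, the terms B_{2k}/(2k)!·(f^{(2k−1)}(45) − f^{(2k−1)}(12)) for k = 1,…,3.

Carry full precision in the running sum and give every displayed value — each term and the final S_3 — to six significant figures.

S_3 ≈ 316.045

The integral term ∫_12^45 x·e^(−x/27) dx = 307.989.
Endpoint term: (f(12) + f(45))/2 = (7.69416 + 8.49940)/2 = 8.09678.
Integral + boundary = 316.086.
Order-1 term: 1/12 · (-0.125917 − 0.356211) = -0.0401774.
Partial sum through k=1: 316.045.
Order-2 term: −1/720 · (0.000345451 − 0.00224770) = 2.64201e-06.
Partial sum through k=2: 316.045.
Order-3 term: 1/30240 · (1.18468e-06 − 5.49625e-06) = -1.42579e-10.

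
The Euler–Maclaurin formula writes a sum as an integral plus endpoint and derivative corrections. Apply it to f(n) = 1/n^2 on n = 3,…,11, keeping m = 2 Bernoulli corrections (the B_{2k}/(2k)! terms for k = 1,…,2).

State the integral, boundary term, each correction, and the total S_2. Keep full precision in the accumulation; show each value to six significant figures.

Integral: ∫_3^11 1/x^2 dx = 0.242424.
Endpoint term: (f(3) + f(11))/2 = (0.111111 + 0.00826446)/2 = 0.0596878.
So far: 0.302112.
Order-1 term: 1/12 · (-0.00150263 − (-0.0740741)) = 0.00604762.
After k=1: 0.308160.
Order-2 term: −1/720 · (-0.000149021 − (-0.0987654)) = -0.000136967.

S_2 ≈ 0.308023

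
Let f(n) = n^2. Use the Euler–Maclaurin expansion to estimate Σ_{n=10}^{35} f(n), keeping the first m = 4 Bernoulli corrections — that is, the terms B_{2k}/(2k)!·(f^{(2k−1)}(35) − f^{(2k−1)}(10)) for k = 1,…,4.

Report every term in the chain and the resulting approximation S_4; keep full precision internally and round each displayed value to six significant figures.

S_4 ≈ 14625.0

The integral term ∫_10^35 x^2 dx = 13958.3.
Endpoint term: (f(10) + f(35))/2 = (100.000 + 1225.00)/2 = 662.500.
So far: 14620.8.
k=1: B_{2}/(2)! × [f^{(1)}(35) − f^{(1)}(10)] = 1/12 × (70.0000 − 20.0000) = 4.16667.
Running total after k=1: 14625.0.
k=2: B_{4}/(4)! × [f^{(3)}(35) − f^{(3)}(10)] = −1/720 × (0.00000 − 0.00000) = 0.00000.
Running total after k=2: 14625.0.
k=3: B_{6}/(6)! × [f^{(5)}(35) − f^{(5)}(10)] = 1/30240 × (0.00000 − 0.00000) = 0.00000.
Running total after k=3: 14625.0.
k=4: B_{8}/(8)! × [f^{(7)}(35) − f^{(7)}(10)] = −1/1209600 × (0.00000 − 0.00000) = 0.00000.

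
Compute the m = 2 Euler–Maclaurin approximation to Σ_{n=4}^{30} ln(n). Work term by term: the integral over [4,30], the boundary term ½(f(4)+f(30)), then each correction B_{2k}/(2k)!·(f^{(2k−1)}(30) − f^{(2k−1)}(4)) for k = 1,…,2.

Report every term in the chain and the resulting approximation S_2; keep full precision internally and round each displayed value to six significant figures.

∫_4^30 ln(x) dx evaluates to 70.4907.
½[f(4) + f(30)] = ½[1.38629 + 3.40120] = 2.39375.
So far: 72.8845.
Correction k=1: B_{2}/2! · (f^{(1)}(30) − f^{(1)}(4)) = 1/12 · (0.0333333 − 0.250000) = -0.0180556.
Running total after k=1: 72.8664.
Correction k=2: B_{4}/4! · (f^{(3)}(30) − f^{(3)}(4)) = −1/720 · (7.40741e-05 − 0.0312500) = 4.32999e-05.

S_2 ≈ 72.8665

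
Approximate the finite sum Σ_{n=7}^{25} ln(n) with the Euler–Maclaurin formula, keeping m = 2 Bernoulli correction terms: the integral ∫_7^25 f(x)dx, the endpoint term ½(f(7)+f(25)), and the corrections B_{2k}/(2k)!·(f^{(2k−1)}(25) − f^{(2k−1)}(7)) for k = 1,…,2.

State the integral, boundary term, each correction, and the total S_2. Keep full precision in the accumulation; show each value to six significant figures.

Integral: ∫_7^25 ln(x) dx = 48.8505.
Boundary: ½(f(7) + f(25)) = ½(1.94591 + 3.21888) = 2.58239.
Integral + boundary = 51.4329.
Order-1 term: 1/12 · (0.0400000 − 0.142857) = -0.00857143.
After k=1: 51.4243.
Order-2 term: −1/720 · (0.000128000 − 0.00583090) = 7.92070e-06.

S_2 ≈ 51.4244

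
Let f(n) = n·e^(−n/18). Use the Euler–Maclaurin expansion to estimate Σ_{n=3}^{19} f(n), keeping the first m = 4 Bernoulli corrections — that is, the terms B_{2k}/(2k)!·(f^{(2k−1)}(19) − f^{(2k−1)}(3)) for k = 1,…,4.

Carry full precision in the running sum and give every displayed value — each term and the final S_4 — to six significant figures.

S_4 ≈ 92.7181

Integral: ∫_3^19 x·e^(−x/18) dx = 88.2027.
½[f(3) + f(19)] = ½[2.53945 + 6.61198] = 4.57571.
Running total after boundary: 92.7784.
k=1: B_{2}/(2)! × [f^{(1)}(19) − f^{(1)}(3)] = 1/12 × (-0.0193333 − 0.705401) = -0.0603946.
Partial sum through k=1: 92.7180.
k=2: B_{4}/(4)! × [f^{(3)}(19) − f^{(3)}(3)] = −1/720 × (0.00208847 − 0.00740236) = 7.38040e-06.
Partial sum through k=2: 92.7181.
k=3: B_{6}/(6)! × [f^{(5)}(19) − f^{(5)}(3)] = 1/30240 × (1.30760e-05 − 3.89739e-05) = -8.56414e-10.
Partial sum through k=3: 92.7181.
k=4: B_{8}/(8)! × [f^{(7)}(19) − f^{(7)}(3)] = −1/1209600 × (6.08211e-08 − 1.70065e-07) = 9.03141e-14.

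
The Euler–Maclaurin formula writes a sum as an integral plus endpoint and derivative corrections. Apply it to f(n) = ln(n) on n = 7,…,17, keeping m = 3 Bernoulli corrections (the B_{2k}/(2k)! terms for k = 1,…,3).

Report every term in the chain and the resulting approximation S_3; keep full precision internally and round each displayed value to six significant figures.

The integral term ∫_7^17 ln(x) dx = 24.5433.
½[f(7) + f(17)] = ½[1.94591 + 2.83321] = 2.38956.
Integral + boundary = 26.9328.
k=1: B_{2}/(2)! × [f^{(1)}(17) − f^{(1)}(7)] = 1/12 × (0.0588235 − 0.142857) = -0.00700280.
Running total after k=1: 26.9258.
k=2: B_{4}/(4)! × [f^{(3)}(17) − f^{(3)}(7)] = −1/720 × (0.000407083 − 0.00583090) = 7.53308e-06.
Running total after k=2: 26.9258.
k=3: B_{6}/(6)! × [f^{(5)}(17) − f^{(5)}(7)] = 1/30240 × (1.69031e-05 − 0.00142798) = -4.66625e-08.

S_3 ≈ 26.9258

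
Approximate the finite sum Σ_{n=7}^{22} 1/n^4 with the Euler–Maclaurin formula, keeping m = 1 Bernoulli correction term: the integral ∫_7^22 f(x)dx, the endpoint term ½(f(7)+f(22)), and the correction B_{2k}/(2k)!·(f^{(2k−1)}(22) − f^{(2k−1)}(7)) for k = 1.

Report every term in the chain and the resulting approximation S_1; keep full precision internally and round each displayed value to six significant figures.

Integral: ∫_7^22 1/x^4 dx = 0.000940513.
½[f(7) + f(22)] = ½[0.000416493 + 4.26883e-06] = 0.000210381.
Integral + boundary = 0.00115089.
Correction k=1: B_{2}/2! · (f^{(1)}(22) − f^{(1)}(7)) = 1/12 · (-7.76152e-07 − (-0.000237996)) = 1.97683e-05.

S_1 ≈ 0.00117066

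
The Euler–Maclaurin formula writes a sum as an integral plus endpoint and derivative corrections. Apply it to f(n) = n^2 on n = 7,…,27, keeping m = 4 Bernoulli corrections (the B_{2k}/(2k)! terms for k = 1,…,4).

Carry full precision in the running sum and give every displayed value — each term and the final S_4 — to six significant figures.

S_4 ≈ 6839.00

∫_7^27 x^2 dx evaluates to 6446.67.
Endpoint term: (f(7) + f(27))/2 = (49.0000 + 729.000)/2 = 389.000.
Running total after boundary: 6835.67.
Order-1 term: 1/12 · (54.0000 − 14.0000) = 3.33333.
Running total after k=1: 6839.00.
Order-2 term: −1/720 · (0.00000 − 0.00000) = 0.00000.
Running total after k=2: 6839.00.
Order-3 term: 1/30240 · (0.00000 − 0.00000) = 0.00000.
Running total after k=3: 6839.00.
Order-4 term: −1/1209600 · (0.00000 − 0.00000) = 0.00000.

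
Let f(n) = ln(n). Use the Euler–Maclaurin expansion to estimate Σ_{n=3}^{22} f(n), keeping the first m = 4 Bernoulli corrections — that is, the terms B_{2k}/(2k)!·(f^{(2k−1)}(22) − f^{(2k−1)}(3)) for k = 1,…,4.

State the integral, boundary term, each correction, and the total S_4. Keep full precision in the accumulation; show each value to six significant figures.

The integral term ∫_3^22 ln(x) dx = 45.7071.
½[f(3) + f(22)] = ½[1.09861 + 3.09104] = 2.09483.
Running total after boundary: 47.8019.
k=1: B_{2}/(2)! × [f^{(1)}(22) − f^{(1)}(3)] = 1/12 × (0.0454545 − 0.333333) = -0.0239899.
Partial sum through k=1: 47.7779.
k=2: B_{4}/(4)! × [f^{(3)}(22) − f^{(3)}(3)] = −1/720 × (0.000187829 − 0.0740741) = 0.000102620.
Partial sum through k=2: 47.7780.
k=3: B_{6}/(6)! × [f^{(5)}(22) − f^{(5)}(3)] = 1/30240 × (4.65691e-06 − 0.0987654) = -3.26590e-06.
Partial sum through k=3: 47.7780.
k=4: B_{8}/(8)! × [f^{(7)}(22) − f^{(7)}(3)] = −1/1209600 × (2.88651e-07 − 0.329218) = 2.72171e-07.

S_4 ≈ 47.7780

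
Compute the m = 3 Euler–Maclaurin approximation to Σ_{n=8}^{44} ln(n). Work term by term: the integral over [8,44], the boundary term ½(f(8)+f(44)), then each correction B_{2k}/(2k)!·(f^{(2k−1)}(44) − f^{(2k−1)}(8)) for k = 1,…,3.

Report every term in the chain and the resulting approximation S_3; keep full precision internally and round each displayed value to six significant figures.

∫_8^44 ln(x) dx evaluates to 113.869.
½[f(8) + f(44)] = ½[2.07944 + 3.78419] = 2.93182.
Integral + boundary = 116.801.
k=1: B_{2}/(2)! × [f^{(1)}(44) − f^{(1)}(8)] = 1/12 × (0.0227273 − 0.125000) = -0.00852273.
Running total after k=1: 116.792.
k=2: B_{4}/(4)! × [f^{(3)}(44) − f^{(3)}(8)] = −1/720 × (2.34786e-05 − 0.00390625) = 5.39274e-06.
Running total after k=2: 116.792.
k=3: B_{6}/(6)! × [f^{(5)}(44) − f^{(5)}(8)] = 1/30240 × (1.45528e-07 − 0.000732422) = -2.42155e-08.

S_3 ≈ 116.792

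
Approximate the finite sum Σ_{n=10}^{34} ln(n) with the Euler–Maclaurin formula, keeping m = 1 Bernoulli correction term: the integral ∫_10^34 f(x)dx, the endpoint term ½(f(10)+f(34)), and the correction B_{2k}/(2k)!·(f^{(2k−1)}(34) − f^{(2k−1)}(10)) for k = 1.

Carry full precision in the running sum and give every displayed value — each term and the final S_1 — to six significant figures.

∫_10^34 ln(x) dx evaluates to 72.8704.
Boundary: ½(f(10) + f(34)) = ½(2.30259 + 3.52636) = 2.91447.
Running total after boundary: 75.7849.
Order-1 term: 1/12 · (0.0294118 − 0.100000) = -0.00588235.

S_1 ≈ 75.7790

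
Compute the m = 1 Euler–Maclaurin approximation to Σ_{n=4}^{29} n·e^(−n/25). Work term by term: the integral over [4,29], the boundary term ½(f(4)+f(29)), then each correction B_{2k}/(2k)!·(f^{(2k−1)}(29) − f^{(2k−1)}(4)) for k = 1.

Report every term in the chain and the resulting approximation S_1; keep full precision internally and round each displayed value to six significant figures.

S_1 ≈ 200.784

∫_4^29 x·e^(−x/25) dx evaluates to 194.598.
Boundary: ½(f(4) + f(29)) = ½(3.40858 + 9.09110) = 6.24984.
Integral + boundary = 200.848.
Order-1 term: 1/12 · (-0.0501578 − 0.715801) = -0.0638299.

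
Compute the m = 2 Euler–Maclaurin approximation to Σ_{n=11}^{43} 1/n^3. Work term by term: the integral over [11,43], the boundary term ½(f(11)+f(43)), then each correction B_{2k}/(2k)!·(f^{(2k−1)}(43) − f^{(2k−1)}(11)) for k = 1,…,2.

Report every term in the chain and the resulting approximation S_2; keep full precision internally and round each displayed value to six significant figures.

∫_11^43 1/x^3 dx evaluates to 0.00386181.
Boundary: ½(f(11) + f(43)) = ½(0.000751315 + 1.25775e-05) = 0.000381946.
Running total after boundary: 0.00424376.
k=1: B_{2}/(2)! × [f^{(1)}(43) − f^{(1)}(11)] = 1/12 × (-8.77501e-07 − (-0.000204904)) = 1.70022e-05.
Partial sum through k=1: 0.00426076.
k=2: B_{4}/(4)! × [f^{(3)}(43) − f^{(3)}(11)] = −1/720 × (-9.49162e-09 − (-3.38684e-05)) = -4.70263e-08.

S_2 ≈ 0.00426072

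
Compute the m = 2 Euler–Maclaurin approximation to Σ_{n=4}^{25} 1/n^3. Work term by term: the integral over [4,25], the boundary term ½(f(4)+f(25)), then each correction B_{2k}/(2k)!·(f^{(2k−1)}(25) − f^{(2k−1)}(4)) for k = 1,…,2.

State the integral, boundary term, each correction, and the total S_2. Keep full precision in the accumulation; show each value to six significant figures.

The integral term ∫_4^25 1/x^3 dx = 0.0304500.
Endpoint term: (f(4) + f(25))/2 = (0.0156250 + 6.40000e-05)/2 = 0.00784450.
So far: 0.0382945.
Correction k=1: B_{2}/2! · (f^{(1)}(25) − f^{(1)}(4)) = 1/12 · (-7.68000e-06 − (-0.0117188)) = 0.000975923.
Running total after k=1: 0.0392704.
Correction k=2: B_{4}/4! · (f^{(3)}(25) − f^{(3)}(4)) = −1/720 · (-2.45760e-07 − (-0.0146484)) = -2.03447e-05.

S_2 ≈ 0.0392501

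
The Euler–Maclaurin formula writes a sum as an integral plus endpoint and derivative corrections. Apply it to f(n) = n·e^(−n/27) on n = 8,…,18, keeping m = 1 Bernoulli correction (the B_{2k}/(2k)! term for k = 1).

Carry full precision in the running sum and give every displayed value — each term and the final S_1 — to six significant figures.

Integral: ∫_8^18 x·e^(−x/27) dx = 78.8691.
Boundary: ½(f(8) + f(18)) = ½(5.94854 + 9.24151) = 7.59502.
Running total after boundary: 86.4641.
Correction k=1: B_{2}/2! · (f^{(1)}(18) − f^{(1)}(8)) = 1/12 · (0.171139 − 0.523251) = -0.0293427.

S_1 ≈ 86.4348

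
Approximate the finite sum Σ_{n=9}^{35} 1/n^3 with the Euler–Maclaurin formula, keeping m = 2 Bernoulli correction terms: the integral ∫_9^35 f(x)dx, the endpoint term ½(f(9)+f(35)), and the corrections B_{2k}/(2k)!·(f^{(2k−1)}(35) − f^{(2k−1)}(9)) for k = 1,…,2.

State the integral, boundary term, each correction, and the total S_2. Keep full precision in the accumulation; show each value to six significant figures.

Integral: ∫_9^35 1/x^3 dx = 0.00576468.
½[f(9) + f(35)] = ½[0.00137174 + 2.33236e-05] = 0.000697533.
So far: 0.00646221.
k=1: B_{2}/(2)! × [f^{(1)}(35) − f^{(1)}(9)] = 1/12 × (-1.99917e-06 − (-0.000457247)) = 3.79374e-05.
After k=1: 0.00650015.
k=2: B_{4}/(4)! × [f^{(3)}(35) − f^{(3)}(9)] = −1/720 × (-3.26395e-08 − (-0.000112901)) = -1.56761e-07.

S_2 ≈ 0.00649999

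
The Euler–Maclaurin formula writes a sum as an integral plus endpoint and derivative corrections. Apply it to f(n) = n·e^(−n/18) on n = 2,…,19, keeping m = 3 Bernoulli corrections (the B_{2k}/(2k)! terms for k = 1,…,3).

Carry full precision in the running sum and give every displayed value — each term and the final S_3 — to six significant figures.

∫_2^19 x·e^(−x/18) dx evaluates to 90.3748.
Endpoint term: (f(2) + f(19))/2 = (1.78968 + 6.61198)/2 = 4.20083.
Running total after boundary: 94.5756.
k=1: B_{2}/(2)! × [f^{(1)}(19) − f^{(1)}(2)] = 1/12 × (-0.0193333 − 0.795413) = -0.0678955.
Running total after k=1: 94.5077.
k=2: B_{4}/(4)! × [f^{(3)}(19) − f^{(3)}(2)] = −1/720 × (0.00208847 − 0.00797868) = 8.18084e-06.
Running total after k=2: 94.5077.
k=3: B_{6}/(6)! × [f^{(5)}(19) − f^{(5)}(2)] = 1/30240 × (1.30760e-05 − 4.16740e-05) = -9.45702e-10.

S_3 ≈ 94.5077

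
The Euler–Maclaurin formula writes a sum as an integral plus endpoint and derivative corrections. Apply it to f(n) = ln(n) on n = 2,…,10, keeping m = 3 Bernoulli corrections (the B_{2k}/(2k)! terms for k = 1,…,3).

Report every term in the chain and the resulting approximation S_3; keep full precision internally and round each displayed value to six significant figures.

Integral: ∫_2^10 ln(x) dx = 13.6396.
½[f(2) + f(10)] = ½[0.693147 + 2.30259] = 1.49787.
Running total after boundary: 15.1374.
Order-1 term: 1/12 · (0.100000 − 0.500000) = -0.0333333.
Running total after k=1: 15.1041.
Order-2 term: −1/720 · (0.00200000 − 0.250000) = 0.000344444.
Running total after k=2: 15.1044.
Order-3 term: 1/30240 · (0.000240000 − 0.750000) = -2.47937e-05.

S_3 ≈ 15.1044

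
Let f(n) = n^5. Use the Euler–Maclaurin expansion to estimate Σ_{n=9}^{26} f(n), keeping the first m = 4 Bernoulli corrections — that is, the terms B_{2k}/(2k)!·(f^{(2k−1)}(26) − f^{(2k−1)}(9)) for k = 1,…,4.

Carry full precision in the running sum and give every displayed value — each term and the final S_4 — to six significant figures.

S_4 ≈ 5.75552e+07

The integral term ∫_9^26 x^5 dx = 5.13974e+07.
Endpoint term: (f(9) + f(26))/2 = (59049.0 + 1.18814e+07)/2 = 5.97021e+06.
So far: 5.73676e+07.
Order-1 term: 1/12 · (2.28488e+06 − 32805.0) = 187673.
After k=1: 5.75553e+07.
Order-2 term: −1/720 · (40560.0 − 4860.00) = -49.5833.
After k=2: 5.75552e+07.
Order-3 term: 1/30240 · (120.000 − 120.000) = 0.00000.
After k=3: 5.75552e+07.
Order-4 term: −1/1209600 · (0.00000 − 0.00000) = 0.00000.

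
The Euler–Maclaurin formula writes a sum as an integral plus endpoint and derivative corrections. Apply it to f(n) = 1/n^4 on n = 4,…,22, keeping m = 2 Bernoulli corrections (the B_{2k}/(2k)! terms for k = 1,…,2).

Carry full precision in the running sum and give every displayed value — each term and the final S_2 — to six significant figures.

S_2 ≈ 0.00744757

The integral term ∫_4^22 1/x^4 dx = 0.00517703.
½[f(4) + f(22)] = ½[0.00390625 + 4.26883e-06] = 0.00195526.
Running total after boundary: 0.00713229.
Order-1 term: 1/12 · (-7.76152e-07 − (-0.00390625)) = 0.000325456.
Partial sum through k=1: 0.00745774.
Order-2 term: −1/720 · (-4.81086e-08 − (-0.00732422)) = -1.01725e-05.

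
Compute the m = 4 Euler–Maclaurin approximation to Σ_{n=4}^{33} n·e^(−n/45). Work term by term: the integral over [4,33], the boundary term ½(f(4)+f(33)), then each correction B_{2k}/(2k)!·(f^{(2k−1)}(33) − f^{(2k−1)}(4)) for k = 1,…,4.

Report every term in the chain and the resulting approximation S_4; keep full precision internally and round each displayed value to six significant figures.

∫_4^33 x·e^(−x/45) dx evaluates to 331.587.
Boundary: ½(f(4) + f(33)) = ½(3.65979 + 15.8501) = 9.75493.
So far: 341.342.
k=1: B_{2}/(2)! × [f^{(1)}(33) − f^{(1)}(4)] = 1/12 × (0.128081 − 0.833619) = -0.0587948.
Running total after k=1: 341.283.
k=2: B_{4}/(4)! × [f^{(3)}(33) − f^{(3)}(4)] = −1/720 × (0.000537626 − 0.00131532) = 1.08012e-06.
Running total after k=2: 341.283.
k=3: B_{6}/(6)! × [f^{(5)}(33) − f^{(5)}(4)] = 1/30240 × (4.99754e-07 − 1.09579e-06) = -1.97101e-11.
Running total after k=3: 341.283.
k=4: B_{8}/(8)! × [f^{(7)}(33) − f^{(7)}(4)] = −1/1209600 × (3.62476e-10 − 7.61498e-10) = 3.29880e-16.

S_4 ≈ 341.283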